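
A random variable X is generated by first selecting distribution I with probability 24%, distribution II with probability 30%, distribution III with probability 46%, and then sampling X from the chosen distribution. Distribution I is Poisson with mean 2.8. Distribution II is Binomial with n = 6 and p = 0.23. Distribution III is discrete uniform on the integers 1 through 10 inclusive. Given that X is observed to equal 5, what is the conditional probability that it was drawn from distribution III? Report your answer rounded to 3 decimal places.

0.678

Likelihoods P(X=5 | ·): I: 0.0872136; II: 0.00297359; III: 0.1.
Posterior ∝ prior × likelihood. Numerator for III: 0.46·0.1 = 0.046.
Normalizing constant: 0.24·0.0872136 + 0.3·0.00297359 + 0.46·0.1 = 0.0678233.
P(III | observation) = 0.046 / 0.0678233 = 0.678233.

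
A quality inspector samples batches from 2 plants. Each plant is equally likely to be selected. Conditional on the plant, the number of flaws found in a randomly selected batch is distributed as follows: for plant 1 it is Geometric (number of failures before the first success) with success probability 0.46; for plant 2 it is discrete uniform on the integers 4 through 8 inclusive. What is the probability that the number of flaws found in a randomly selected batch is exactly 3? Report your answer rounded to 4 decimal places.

0.0362

Conditional on each plant, P(X = 3): 1: 0.0724334; 2: 0.
By total probability, P(X = 3) = 0.5·0.0724334 + 0.5·0 = 0.0362167.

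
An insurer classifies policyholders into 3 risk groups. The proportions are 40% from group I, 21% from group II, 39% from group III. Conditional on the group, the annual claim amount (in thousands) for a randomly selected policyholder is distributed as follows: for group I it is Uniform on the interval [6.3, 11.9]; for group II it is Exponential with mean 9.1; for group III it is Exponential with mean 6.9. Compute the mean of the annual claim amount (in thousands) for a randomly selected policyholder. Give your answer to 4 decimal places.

8.2420

Component means — I: 9.1; II: 9.1; III: 6.9.
E[X] = 0.4·9.1 + 0.21·9.1 + 0.39·6.9 = 8.242.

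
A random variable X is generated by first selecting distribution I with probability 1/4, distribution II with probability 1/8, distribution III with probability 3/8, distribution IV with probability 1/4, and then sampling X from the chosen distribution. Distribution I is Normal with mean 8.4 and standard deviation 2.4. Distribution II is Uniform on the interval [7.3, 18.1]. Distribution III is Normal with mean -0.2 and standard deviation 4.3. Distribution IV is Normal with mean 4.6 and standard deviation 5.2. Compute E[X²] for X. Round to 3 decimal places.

For each component E[X²] = Var + (mean)², giving I: 76.32; II: 171.01; III: 18.53; IV: 48.2.
Overall E[X²] = 0.25·76.32 + 0.125·171.01 + 0.375·18.53 + 0.25·48.2 = 59.455.

59.455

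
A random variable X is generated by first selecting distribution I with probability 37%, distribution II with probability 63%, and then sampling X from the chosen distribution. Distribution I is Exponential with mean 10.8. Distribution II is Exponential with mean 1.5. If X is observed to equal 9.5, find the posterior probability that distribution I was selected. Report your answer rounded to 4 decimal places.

Likelihoods f(9.5 | ·): I: 0.0384201; II: 0.00118407.
Posterior ∝ prior × likelihood. Numerator for I: 0.37·0.0384201 = 0.0142154.
Normalizing constant: 0.37·0.0384201 + 0.63·0.00118407 = 0.0149614.
P(I | observation) = 0.0142154 / 0.0149614 = 0.950141.

0.9501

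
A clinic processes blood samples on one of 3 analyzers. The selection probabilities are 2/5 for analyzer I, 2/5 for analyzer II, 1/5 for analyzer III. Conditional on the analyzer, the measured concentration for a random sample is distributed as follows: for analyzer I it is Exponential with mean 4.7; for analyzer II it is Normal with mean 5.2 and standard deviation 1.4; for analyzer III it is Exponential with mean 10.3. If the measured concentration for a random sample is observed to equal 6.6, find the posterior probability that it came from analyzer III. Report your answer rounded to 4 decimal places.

Likelihoods f(6.6 | ·): I: 0.0522446; II: 0.172836; III: 0.0511537.
Posterior ∝ prior × likelihood. Numerator for III: 0.2·0.0511537 = 0.0102307.
Normalizing constant: 0.4·0.0522446 + 0.4·0.172836 + 0.2·0.0511537 = 0.100263.
P(III | observation) = 0.0102307 / 0.100263 = 0.102039.

0.1020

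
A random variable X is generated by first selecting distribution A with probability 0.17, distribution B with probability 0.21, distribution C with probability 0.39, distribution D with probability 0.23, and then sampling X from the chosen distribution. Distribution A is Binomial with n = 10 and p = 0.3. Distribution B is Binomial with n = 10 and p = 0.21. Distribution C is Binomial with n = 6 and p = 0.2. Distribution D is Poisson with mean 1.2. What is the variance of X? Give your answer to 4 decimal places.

1.8317

Per component, A: μ=3, E[X²]=11.1; B: μ=2.1, E[X²]=6.069; C: μ=1.2, E[X²]=2.4; D: μ=1.2, E[X²]=2.64.
E[X] = 0.17·3 + 0.21·2.1 + 0.39·1.2 + 0.23·1.2 = 1.695.
E[X²] = 0.17·11.1 + 0.21·6.069 + 0.39·2.4 + 0.23·2.64 = 4.70469.
Var(X) = E[X²] − (E[X])² = 4.70469 − 2.87303 = 1.83167.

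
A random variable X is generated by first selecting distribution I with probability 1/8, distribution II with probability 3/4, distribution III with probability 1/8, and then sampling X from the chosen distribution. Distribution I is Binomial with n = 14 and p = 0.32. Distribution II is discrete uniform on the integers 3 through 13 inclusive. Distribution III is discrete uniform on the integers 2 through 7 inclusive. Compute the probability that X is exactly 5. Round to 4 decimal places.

0.1151

Conditional on each component, P(X = 5): I: 0.208831; II: 0.0909091; III: 0.166667.
By total probability, P(X = 5) = 0.125·0.208831 + 0.75·0.0909091 + 0.125·0.166667 = 0.115119.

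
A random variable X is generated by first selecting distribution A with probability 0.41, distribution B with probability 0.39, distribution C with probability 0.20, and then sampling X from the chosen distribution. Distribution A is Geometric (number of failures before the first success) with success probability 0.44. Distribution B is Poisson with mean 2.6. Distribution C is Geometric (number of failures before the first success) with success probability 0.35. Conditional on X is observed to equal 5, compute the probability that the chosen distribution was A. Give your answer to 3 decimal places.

Likelihoods P(X=5 | ·): A: 0.0242322; B: 0.0735394; C: 0.0406102.
Posterior ∝ prior × likelihood. Numerator for A: 0.41·0.0242322 = 0.0099352.
Normalizing constant: 0.41·0.0242322 + 0.39·0.0735394 + 0.2·0.0406102 = 0.0467376.
P(A | observation) = 0.0099352 / 0.0467376 = 0.212574.

0.213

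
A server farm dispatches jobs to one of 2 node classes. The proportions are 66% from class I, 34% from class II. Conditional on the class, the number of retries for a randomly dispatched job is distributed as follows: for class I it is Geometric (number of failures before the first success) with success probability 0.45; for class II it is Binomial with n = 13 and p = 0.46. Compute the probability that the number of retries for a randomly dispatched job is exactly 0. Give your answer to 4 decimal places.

Conditional on each class, P(X = 0): I: 0.45; II: 0.000331985.
By total probability, P(X = 0) = 0.66·0.45 + 0.34·0.000331985 = 0.297113.

0.2971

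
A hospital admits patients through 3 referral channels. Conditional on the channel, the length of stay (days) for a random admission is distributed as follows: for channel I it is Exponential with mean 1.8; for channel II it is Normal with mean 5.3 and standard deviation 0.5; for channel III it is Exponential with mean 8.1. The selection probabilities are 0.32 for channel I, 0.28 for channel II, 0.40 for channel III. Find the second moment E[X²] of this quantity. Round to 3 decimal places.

For each component E[X²] = Var + (mean)², giving I: 6.48; II: 28.34; III: 131.22.
Overall E[X²] = 0.32·6.48 + 0.28·28.34 + 0.4·131.22 = 62.4968.

62.497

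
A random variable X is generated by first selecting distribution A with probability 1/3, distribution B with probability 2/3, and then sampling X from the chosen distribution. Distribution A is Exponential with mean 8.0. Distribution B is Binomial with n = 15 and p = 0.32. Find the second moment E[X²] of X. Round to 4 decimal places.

For each component E[X²] = Var + (mean)², giving A: 128; B: 26.304.
Overall E[X²] = 0.333333·128 + 0.666667·26.304 = 60.2027.

60.2027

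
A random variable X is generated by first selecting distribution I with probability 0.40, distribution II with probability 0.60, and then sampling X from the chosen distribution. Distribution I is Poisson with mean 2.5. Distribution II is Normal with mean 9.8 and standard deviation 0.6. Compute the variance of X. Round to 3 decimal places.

14.006

Per component, I: μ=2.5, E[X²]=8.75; II: μ=9.8, E[X²]=96.4.
E[X] = 0.4·2.5 + 0.6·9.8 = 6.88.
E[X²] = 0.4·8.75 + 0.6·96.4 = 61.34.
Var(X) = E[X²] − (E[X])² = 61.34 − 47.3344 = 14.0056.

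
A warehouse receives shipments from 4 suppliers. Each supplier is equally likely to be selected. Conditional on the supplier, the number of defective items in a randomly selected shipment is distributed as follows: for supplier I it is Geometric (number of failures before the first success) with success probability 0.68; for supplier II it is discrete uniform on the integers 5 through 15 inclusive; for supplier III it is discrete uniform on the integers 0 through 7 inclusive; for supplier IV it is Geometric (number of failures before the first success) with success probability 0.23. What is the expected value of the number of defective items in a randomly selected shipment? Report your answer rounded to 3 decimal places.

4.330

Component means — I: 0.470588; II: 10; III: 3.5; IV: 3.34783.
E[X] = 0.25·0.470588 + 0.25·10 + 0.25·3.5 + 0.25·3.34783 = 4.3296.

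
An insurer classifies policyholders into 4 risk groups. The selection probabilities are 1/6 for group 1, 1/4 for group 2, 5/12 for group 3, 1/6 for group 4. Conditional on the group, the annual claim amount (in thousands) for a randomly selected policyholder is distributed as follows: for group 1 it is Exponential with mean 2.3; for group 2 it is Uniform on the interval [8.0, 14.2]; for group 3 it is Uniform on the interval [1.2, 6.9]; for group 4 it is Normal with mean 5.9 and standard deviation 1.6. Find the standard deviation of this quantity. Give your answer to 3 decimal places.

Per component, 1: μ=2.3, E[X²]=10.58; 2: μ=11.1, E[X²]=126.413; 3: μ=4.05, E[X²]=19.11; 4: μ=5.9, E[X²]=37.37.
E[X] = 0.166667·2.3 + 0.25·11.1 + 0.416667·4.05 + 0.166667·5.9 = 5.82917.
E[X²] = 0.166667·10.58 + 0.25·126.413 + 0.416667·19.11 + 0.166667·37.37 = 47.5575.
Var(X) = E[X²] − (E[X])² = 47.5575 − 33.9792 = 13.5783.
SD(X) = √13.5783 = 3.68488.

3.685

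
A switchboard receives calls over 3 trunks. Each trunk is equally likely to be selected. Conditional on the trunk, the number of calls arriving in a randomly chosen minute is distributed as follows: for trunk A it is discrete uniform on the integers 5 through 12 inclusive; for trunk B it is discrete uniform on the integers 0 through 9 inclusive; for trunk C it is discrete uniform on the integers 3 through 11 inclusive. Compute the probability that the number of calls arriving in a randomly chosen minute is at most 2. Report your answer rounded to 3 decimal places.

0.100

Conditional on each trunk, P(X ≤ 2): A: 0; B: 0.3; C: 0.
By total probability, P(X ≤ 2) = 0.333333·0 + 0.333333·0.3 + 0.333333·0 = 0.1.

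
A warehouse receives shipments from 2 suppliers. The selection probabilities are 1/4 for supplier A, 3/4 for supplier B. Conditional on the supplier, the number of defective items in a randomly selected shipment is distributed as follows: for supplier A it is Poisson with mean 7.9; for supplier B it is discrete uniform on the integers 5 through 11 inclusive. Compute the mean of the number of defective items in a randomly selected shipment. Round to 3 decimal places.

7.975

Component means — A: 7.9; B: 8.
E[X] = 0.25·7.9 + 0.75·8 = 7.975.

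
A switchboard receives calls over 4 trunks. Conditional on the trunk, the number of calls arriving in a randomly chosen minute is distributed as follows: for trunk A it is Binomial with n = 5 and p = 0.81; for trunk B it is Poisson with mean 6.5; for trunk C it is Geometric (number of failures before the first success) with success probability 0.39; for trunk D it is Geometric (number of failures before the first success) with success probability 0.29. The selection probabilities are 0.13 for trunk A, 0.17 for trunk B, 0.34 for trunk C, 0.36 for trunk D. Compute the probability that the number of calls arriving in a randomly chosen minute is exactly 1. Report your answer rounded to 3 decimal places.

Conditional on each trunk, P(X = 1): A: 0.005278; B: 0.00977235; C: 0.2379; D: 0.2059.
By total probability, P(X = 1) = 0.13·0.005278 + 0.17·0.00977235 + 0.34·0.2379 + 0.36·0.2059 = 0.157357.

0.157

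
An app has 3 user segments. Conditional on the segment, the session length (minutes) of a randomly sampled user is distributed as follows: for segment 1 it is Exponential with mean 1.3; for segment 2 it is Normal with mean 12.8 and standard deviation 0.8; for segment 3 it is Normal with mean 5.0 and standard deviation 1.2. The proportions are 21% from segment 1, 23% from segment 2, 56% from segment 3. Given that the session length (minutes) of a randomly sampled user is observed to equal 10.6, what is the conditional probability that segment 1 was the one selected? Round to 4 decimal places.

Likelihoods f(10.6 | ·): 1: 0.000221252; 2: 0.011367; 3: 6.20504e-06.
Posterior ∝ prior × likelihood. Numerator for 1: 0.21·0.000221252 = 4.64628e-05.
Normalizing constant: 0.21·0.000221252 + 0.23·0.011367 + 0.56·6.20504e-06 = 0.00266434.
P(1 | observation) = 4.64628e-05 / 0.00266434 = 0.0174388.

0.0174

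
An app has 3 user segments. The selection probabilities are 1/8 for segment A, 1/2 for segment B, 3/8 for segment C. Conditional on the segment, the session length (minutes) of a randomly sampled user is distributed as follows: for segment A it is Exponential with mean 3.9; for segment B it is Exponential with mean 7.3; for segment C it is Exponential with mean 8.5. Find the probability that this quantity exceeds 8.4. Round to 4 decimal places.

Conditional on each segment, P(X > 8.4): A: 0.116037; B: 0.31642; C: 0.372233.
By total probability, P(X > 8.4) = 0.125·0.116037 + 0.5·0.31642 + 0.375·0.372233 = 0.312302.

0.3123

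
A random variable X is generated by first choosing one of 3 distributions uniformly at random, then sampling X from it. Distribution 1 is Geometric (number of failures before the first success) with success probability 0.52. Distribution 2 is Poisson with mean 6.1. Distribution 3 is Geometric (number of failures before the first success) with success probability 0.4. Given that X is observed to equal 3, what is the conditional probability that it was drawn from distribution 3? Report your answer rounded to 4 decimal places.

0.3777

Likelihoods P(X=3 | ·): 1: 0.0575078; 2: 0.0848481; 3: 0.0864.
Posterior ∝ prior × likelihood. Numerator for 3: 0.333333·0.0864 = 0.0288.
Normalizing constant: 0.333333·0.0575078 + 0.333333·0.0848481 + 0.333333·0.0864 = 0.076252.
P(3 | observation) = 0.0288 / 0.076252 = 0.377695.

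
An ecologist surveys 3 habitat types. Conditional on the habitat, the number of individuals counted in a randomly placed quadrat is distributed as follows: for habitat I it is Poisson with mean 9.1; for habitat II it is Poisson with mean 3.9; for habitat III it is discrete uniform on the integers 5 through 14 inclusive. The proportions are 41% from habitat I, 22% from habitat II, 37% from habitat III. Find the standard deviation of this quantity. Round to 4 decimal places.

Per component, I: μ=9.1, E[X²]=91.91; II: μ=3.9, E[X²]=19.11; III: μ=9.5, E[X²]=98.5.
E[X] = 0.41·9.1 + 0.22·3.9 + 0.37·9.5 = 8.104.
E[X²] = 0.41·91.91 + 0.22·19.11 + 0.37·98.5 = 78.3323.
Var(X) = E[X²] − (E[X])² = 78.3323 − 65.6748 = 12.6575.
SD(X) = √12.6575 = 3.55774.

3.5577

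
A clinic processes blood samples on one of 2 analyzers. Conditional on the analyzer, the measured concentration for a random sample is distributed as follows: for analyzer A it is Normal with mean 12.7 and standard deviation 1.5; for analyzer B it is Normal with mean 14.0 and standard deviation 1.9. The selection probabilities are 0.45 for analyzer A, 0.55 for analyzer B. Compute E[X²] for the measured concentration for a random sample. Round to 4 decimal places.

183.3785

For each component E[X²] = Var + (mean)², giving A: 163.54; B: 199.61.
Overall E[X²] = 0.45·163.54 + 0.55·199.61 = 183.379.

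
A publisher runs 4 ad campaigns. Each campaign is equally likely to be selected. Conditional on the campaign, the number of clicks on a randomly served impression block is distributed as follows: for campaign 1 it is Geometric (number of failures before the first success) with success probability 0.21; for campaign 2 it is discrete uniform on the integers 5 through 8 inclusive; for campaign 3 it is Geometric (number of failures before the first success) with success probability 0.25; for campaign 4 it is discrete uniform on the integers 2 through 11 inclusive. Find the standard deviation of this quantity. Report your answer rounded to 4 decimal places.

Per component, 1: μ=3.7619, E[X²]=32.0658; 2: μ=6.5, E[X²]=43.5; 3: μ=3, E[X²]=21; 4: μ=6.5, E[X²]=50.5.
E[X] = 0.25·3.7619 + 0.25·6.5 + 0.25·3 + 0.25·6.5 = 4.94048.
E[X²] = 0.25·32.0658 + 0.25·43.5 + 0.25·21 + 0.25·50.5 = 36.7664.
Var(X) = E[X²] − (E[X])² = 36.7664 − 24.4083 = 12.3581.
SD(X) = √12.3581 = 3.51541.

3.5154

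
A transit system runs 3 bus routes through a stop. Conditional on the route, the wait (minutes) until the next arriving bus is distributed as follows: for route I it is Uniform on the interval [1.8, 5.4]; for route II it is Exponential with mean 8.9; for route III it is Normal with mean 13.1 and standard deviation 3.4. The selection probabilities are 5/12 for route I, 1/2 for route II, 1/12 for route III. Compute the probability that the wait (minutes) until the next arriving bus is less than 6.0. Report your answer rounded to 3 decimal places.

Conditional on each route, P(X < 6.0): I: 1; II: 0.490414; III: 0.0183883.
By total probability, P(X < 6.0) = 0.416667·1 + 0.5·0.490414 + 0.0833333·0.0183883 = 0.663406.

0.663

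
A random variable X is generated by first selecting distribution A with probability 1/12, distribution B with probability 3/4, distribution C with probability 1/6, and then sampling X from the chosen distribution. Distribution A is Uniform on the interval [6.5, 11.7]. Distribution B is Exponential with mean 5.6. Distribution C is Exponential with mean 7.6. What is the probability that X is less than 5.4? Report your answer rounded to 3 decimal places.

0.549

Conditional on each component, P(X < 5.4): A: 0; B: 0.618745; C: 0.508614.
By total probability, P(X < 5.4) = 0.0833333·0 + 0.75·0.618745 + 0.166667·0.508614 = 0.548828.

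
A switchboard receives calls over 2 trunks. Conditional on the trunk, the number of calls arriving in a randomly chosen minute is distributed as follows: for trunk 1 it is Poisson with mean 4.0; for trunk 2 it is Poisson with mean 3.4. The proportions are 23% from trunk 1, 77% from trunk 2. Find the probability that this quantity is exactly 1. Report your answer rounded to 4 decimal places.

0.1042

Conditional on each trunk, P(X = 1): 1: 0.0732626; 2: 0.113469.
By total probability, P(X = 1) = 0.23·0.0732626 + 0.77·0.113469 = 0.104222.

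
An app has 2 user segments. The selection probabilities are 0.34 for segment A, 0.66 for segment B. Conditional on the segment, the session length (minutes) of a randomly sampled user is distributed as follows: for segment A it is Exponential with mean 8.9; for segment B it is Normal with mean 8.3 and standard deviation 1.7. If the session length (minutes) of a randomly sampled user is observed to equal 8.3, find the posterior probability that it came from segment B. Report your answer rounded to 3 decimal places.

0.912

Likelihoods f(8.3 | ·): A: 0.0442175; B: 0.234672.
Posterior ∝ prior × likelihood. Numerator for B: 0.66·0.234672 = 0.154883.
Normalizing constant: 0.34·0.0442175 + 0.66·0.234672 = 0.169917.
P(B | observation) = 0.154883 / 0.169917 = 0.911522.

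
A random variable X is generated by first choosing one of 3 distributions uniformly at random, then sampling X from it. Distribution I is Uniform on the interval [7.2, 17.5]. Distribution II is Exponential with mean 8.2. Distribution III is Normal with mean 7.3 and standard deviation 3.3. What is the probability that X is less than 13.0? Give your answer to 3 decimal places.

Conditional on each component, P(X < 13.0): I: 0.563107; II: 0.795127; III: 0.957941.
By total probability, P(X < 13.0) = 0.333333·0.563107 + 0.333333·0.795127 + 0.333333·0.957941 = 0.772058.

0.772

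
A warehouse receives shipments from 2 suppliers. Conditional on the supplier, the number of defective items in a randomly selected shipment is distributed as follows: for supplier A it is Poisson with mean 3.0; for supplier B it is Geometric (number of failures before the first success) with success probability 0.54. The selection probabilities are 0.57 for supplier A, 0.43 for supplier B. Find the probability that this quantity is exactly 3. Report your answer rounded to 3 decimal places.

0.150

Conditional on each supplier, P(X = 3): A: 0.224042; B: 0.0525614.
By total probability, P(X = 3) = 0.57·0.224042 + 0.43·0.0525614 = 0.150305.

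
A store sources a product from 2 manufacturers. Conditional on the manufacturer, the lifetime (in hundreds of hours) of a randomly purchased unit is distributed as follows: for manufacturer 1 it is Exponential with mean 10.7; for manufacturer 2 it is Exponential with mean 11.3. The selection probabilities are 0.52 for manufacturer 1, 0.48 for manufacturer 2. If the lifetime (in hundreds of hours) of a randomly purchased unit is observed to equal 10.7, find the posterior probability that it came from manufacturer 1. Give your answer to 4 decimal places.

0.5204

Likelihoods f(10.7 | ·): 1: 0.0343813; 2: 0.034331.
Posterior ∝ prior × likelihood. Numerator for 1: 0.52·0.0343813 = 0.0178783.
Normalizing constant: 0.52·0.0343813 + 0.48·0.034331 = 0.0343572.
P(1 | observation) = 0.0178783 / 0.0343572 = 0.520365.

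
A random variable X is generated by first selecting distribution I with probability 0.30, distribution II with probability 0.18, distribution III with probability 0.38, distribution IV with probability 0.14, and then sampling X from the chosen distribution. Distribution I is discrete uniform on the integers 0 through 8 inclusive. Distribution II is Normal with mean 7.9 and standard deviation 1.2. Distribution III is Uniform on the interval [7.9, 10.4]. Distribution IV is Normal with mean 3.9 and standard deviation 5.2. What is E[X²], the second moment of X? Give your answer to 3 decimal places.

56.220

For each component E[X²] = Var + (mean)², giving I: 22.6667; II: 63.85; III: 84.2433; IV: 42.25.
Overall E[X²] = 0.3·22.6667 + 0.18·63.85 + 0.38·84.2433 + 0.14·42.25 = 56.2205.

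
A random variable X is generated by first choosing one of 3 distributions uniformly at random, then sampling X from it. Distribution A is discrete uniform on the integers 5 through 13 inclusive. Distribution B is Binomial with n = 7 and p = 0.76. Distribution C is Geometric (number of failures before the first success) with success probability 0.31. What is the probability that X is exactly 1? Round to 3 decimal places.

Conditional on each component, P(X = 1): A: 0; B: 0.00101667; C: 0.2139.
By total probability, P(X = 1) = 0.333333·0 + 0.333333·0.00101667 + 0.333333·0.2139 = 0.0716389.

0.072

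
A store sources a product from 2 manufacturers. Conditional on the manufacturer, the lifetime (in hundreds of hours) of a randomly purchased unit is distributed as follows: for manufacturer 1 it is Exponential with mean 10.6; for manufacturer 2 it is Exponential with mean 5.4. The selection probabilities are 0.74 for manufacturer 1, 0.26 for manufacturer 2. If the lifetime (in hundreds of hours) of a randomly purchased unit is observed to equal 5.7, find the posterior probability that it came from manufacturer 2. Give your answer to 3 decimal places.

Likelihoods f(5.7 | ·): 1: 0.0551009; 2: 0.0644443.
Posterior ∝ prior × likelihood. Numerator for 2: 0.26·0.0644443 = 0.0167555.
Normalizing constant: 0.74·0.0551009 + 0.26·0.0644443 = 0.0575302.
P(2 | observation) = 0.0167555 / 0.0575302 = 0.291247.

0.291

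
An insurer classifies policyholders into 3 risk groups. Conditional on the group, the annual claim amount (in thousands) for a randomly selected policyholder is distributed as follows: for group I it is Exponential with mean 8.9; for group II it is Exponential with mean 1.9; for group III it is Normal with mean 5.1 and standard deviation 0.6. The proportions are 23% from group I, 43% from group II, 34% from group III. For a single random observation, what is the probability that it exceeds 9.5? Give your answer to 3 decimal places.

0.082

Conditional on each group, P(X > 9.5): I: 0.343896; II: 0.00673795; III: 1.12244e-13.
By total probability, P(X > 9.5) = 0.23·0.343896 + 0.43·0.00673795 + 0.34·1.12244e-13 = 0.0819934.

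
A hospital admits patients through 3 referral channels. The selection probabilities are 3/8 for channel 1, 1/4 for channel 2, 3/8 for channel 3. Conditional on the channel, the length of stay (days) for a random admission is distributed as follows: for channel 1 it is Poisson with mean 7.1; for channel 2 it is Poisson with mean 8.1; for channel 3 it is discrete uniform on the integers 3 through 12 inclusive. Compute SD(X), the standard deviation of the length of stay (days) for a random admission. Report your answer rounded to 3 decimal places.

Per component, 1: μ=7.1, E[X²]=57.51; 2: μ=8.1, E[X²]=73.71; 3: μ=7.5, E[X²]=64.5.
E[X] = 0.375·7.1 + 0.25·8.1 + 0.375·7.5 = 7.5.
E[X²] = 0.375·57.51 + 0.25·73.71 + 0.375·64.5 = 64.1813.
Var(X) = E[X²] − (E[X])² = 64.1813 − 56.25 = 7.93125.
SD(X) = √7.93125 = 2.81625.

2.816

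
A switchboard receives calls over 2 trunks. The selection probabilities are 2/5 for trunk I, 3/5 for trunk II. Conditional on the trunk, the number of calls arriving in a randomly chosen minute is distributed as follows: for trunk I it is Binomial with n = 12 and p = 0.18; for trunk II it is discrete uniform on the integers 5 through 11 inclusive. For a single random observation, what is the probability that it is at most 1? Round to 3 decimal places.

0.134

Conditional on each trunk, P(X ≤ 1): I: 0.335868; II: 0.
By total probability, P(X ≤ 1) = 0.4·0.335868 + 0.6·0 = 0.134347.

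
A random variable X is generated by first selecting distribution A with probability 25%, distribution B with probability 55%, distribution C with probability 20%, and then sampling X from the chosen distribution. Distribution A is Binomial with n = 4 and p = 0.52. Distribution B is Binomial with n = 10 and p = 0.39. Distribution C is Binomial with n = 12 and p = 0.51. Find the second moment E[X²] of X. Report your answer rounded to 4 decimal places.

19.0958

For each component E[X²] = Var + (mean)², giving A: 5.3248; B: 17.589; C: 40.4532.
Overall E[X²] = 0.25·5.3248 + 0.55·17.589 + 0.2·40.4532 = 19.0958.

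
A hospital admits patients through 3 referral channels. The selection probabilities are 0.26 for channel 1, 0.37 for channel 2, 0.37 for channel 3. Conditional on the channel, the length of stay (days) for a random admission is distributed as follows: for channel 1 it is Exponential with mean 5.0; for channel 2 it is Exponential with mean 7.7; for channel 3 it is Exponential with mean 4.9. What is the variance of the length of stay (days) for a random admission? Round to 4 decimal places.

39.0966

Per component, 1: μ=5, E[X²]=50; 2: μ=7.7, E[X²]=118.58; 3: μ=4.9, E[X²]=48.02.
E[X] = 0.26·5 + 0.37·7.7 + 0.37·4.9 = 5.962.
E[X²] = 0.26·50 + 0.37·118.58 + 0.37·48.02 = 74.642.
Var(X) = E[X²] − (E[X])² = 74.642 − 35.5454 = 39.0966.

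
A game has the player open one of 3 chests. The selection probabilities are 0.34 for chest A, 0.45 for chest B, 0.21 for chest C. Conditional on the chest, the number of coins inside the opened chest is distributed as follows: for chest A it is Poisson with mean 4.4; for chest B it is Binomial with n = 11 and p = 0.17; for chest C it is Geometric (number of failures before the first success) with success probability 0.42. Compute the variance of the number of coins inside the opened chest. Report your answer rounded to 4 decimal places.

4.5376

Per component, A: μ=4.4, E[X²]=23.76; B: μ=1.87, E[X²]=5.049; C: μ=1.38095, E[X²]=5.19501.
E[X] = 0.34·4.4 + 0.45·1.87 + 0.21·1.38095 = 2.6275.
E[X²] = 0.34·23.76 + 0.45·5.049 + 0.21·5.19501 = 11.4414.
Var(X) = E[X²] − (E[X])² = 11.4414 − 6.90376 = 4.53765.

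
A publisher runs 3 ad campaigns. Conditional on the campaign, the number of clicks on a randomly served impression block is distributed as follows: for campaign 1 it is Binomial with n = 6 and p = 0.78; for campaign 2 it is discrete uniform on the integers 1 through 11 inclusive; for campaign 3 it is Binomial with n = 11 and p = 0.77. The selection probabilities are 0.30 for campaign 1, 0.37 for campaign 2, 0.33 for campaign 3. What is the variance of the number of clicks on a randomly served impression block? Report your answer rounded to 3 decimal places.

Per component, 1: μ=4.68, E[X²]=22.932; 2: μ=6, E[X²]=46; 3: μ=8.47, E[X²]=73.689.
E[X] = 0.3·4.68 + 0.37·6 + 0.33·8.47 = 6.4191.
E[X²] = 0.3·22.932 + 0.37·46 + 0.33·73.689 = 48.217.
Var(X) = E[X²] − (E[X])² = 48.217 − 41.2048 = 7.01213.

7.012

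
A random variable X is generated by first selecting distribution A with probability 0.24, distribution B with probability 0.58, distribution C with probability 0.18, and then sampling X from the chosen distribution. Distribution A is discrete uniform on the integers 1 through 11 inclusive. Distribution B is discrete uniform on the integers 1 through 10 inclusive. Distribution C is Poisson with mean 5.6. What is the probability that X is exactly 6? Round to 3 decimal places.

Conditional on each component, P(X = 6): A: 0.0909091; B: 0.1; C: 0.158397.
By total probability, P(X = 6) = 0.24·0.0909091 + 0.58·0.1 + 0.18·0.158397 = 0.10833.

0.108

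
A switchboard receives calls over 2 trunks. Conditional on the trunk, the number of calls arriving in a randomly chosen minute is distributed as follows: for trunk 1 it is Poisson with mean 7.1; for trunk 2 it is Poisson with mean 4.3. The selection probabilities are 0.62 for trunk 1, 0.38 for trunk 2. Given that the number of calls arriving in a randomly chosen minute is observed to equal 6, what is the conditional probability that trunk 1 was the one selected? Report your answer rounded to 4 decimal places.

Likelihoods P(X=6 | ·): 1: 0.1468; 2: 0.119127.
Posterior ∝ prior × likelihood. Numerator for 1: 0.62·0.1468 = 0.0910162.
Normalizing constant: 0.62·0.1468 + 0.38·0.119127 = 0.136285.
P(1 | observation) = 0.0910162 / 0.136285 = 0.667839.

0.6678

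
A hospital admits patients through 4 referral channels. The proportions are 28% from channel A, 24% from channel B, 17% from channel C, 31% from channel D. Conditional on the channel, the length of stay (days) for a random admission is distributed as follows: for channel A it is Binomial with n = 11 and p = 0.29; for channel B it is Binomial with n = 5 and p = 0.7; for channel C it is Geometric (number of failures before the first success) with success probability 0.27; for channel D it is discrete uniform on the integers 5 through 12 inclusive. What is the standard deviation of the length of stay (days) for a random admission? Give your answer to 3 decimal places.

3.215

Per component, A: μ=3.19, E[X²]=12.441; B: μ=3.5, E[X²]=13.3; C: μ=2.7037, E[X²]=17.3237; D: μ=8.5, E[X²]=77.5.
E[X] = 0.28·3.19 + 0.24·3.5 + 0.17·2.7037 + 0.31·8.5 = 4.82783.
E[X²] = 0.28·12.441 + 0.24·13.3 + 0.17·17.3237 + 0.31·77.5 = 33.6455.
Var(X) = E[X²] − (E[X])² = 33.6455 − 23.3079 = 10.3376.
SD(X) = √10.3376 = 3.21521.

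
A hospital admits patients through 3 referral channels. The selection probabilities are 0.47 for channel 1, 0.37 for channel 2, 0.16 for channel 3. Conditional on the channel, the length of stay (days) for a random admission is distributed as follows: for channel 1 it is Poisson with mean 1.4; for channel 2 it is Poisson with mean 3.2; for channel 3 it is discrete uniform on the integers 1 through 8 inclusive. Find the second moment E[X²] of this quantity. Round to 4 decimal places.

10.6320

For each component E[X²] = Var + (mean)², giving 1: 3.36; 2: 13.44; 3: 25.5.
Overall E[X²] = 0.47·3.36 + 0.37·13.44 + 0.16·25.5 = 10.632.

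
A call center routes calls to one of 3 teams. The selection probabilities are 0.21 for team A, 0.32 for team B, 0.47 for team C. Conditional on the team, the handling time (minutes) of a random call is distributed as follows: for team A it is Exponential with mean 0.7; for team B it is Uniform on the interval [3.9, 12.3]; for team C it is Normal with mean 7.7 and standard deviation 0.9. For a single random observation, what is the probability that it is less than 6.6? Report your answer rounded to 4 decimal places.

0.3649

Conditional on each team, P(X < 6.6): A: 0.99992; B: 0.321429; C: 0.110812.
By total probability, P(X < 6.6) = 0.21·0.99992 + 0.32·0.321429 + 0.47·0.110812 = 0.364922.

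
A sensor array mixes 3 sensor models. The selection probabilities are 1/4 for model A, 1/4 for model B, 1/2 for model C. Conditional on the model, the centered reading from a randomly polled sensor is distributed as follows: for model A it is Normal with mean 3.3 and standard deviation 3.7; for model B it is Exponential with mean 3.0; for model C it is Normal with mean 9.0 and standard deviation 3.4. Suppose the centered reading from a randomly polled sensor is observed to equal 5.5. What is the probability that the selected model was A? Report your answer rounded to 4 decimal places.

0.3206

Likelihoods f(5.5 | ·): A: 0.0903519; B: 0.0532932; C: 0.0690753.
Posterior ∝ prior × likelihood. Numerator for A: 0.25·0.0903519 = 0.022588.
Normalizing constant: 0.25·0.0903519 + 0.25·0.0532932 + 0.5·0.0690753 = 0.0704489.
P(A | observation) = 0.022588 / 0.0704489 = 0.320629.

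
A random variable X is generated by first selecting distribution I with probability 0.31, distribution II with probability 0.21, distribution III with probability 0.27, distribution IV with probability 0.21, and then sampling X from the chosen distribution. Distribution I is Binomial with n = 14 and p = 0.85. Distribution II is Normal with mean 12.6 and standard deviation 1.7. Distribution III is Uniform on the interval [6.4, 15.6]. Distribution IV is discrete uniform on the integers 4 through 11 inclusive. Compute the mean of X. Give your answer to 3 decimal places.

Component means — I: 11.9; II: 12.6; III: 11; IV: 7.5.
E[X] = 0.31·11.9 + 0.21·12.6 + 0.27·11 + 0.21·7.5 = 10.88.

10.880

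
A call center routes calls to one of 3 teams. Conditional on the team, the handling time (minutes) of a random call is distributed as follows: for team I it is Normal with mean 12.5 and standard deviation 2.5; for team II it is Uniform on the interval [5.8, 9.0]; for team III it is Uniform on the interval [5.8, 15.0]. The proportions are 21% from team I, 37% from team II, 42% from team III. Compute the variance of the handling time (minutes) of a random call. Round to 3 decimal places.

8.399

Per component, I: μ=12.5, E[X²]=162.5; II: μ=7.4, E[X²]=55.6133; III: μ=10.4, E[X²]=115.213.
E[X] = 0.21·12.5 + 0.37·7.4 + 0.42·10.4 = 9.731.
E[X²] = 0.21·162.5 + 0.37·55.6133 + 0.42·115.213 = 103.092.
Var(X) = E[X²] − (E[X])² = 103.092 − 94.6924 = 8.39917.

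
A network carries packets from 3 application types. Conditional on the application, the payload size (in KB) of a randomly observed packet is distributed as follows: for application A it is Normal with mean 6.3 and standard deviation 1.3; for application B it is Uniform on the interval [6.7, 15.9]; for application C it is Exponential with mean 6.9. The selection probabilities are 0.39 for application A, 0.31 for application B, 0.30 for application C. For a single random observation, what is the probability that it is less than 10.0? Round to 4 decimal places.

Conditional on each application, P(X < 10.0): A: 0.997787; B: 0.358696; C: 0.76526.
By total probability, P(X < 10.0) = 0.39·0.997787 + 0.31·0.358696 + 0.3·0.76526 = 0.729911.

0.7299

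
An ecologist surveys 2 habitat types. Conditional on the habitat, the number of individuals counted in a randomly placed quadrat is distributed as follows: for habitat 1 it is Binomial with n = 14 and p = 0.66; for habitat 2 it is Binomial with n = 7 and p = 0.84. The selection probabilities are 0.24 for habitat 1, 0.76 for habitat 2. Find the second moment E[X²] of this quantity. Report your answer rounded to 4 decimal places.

48.2362

For each component E[X²] = Var + (mean)², giving 1: 88.5192; 2: 35.5152.
Overall E[X²] = 0.24·88.5192 + 0.76·35.5152 = 48.2362.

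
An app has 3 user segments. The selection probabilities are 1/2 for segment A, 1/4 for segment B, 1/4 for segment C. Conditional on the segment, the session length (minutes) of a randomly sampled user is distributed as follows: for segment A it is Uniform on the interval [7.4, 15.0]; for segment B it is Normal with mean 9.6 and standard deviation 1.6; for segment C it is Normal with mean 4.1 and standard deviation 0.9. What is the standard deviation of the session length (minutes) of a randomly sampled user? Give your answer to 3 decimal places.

3.429

Per component, A: μ=11.2, E[X²]=130.253; B: μ=9.6, E[X²]=94.72; C: μ=4.1, E[X²]=17.62.
E[X] = 0.5·11.2 + 0.25·9.6 + 0.25·4.1 = 9.025.
E[X²] = 0.5·130.253 + 0.25·94.72 + 0.25·17.62 = 93.2117.
Var(X) = E[X²] − (E[X])² = 93.2117 − 81.4506 = 11.761.
SD(X) = √11.761 = 3.42944.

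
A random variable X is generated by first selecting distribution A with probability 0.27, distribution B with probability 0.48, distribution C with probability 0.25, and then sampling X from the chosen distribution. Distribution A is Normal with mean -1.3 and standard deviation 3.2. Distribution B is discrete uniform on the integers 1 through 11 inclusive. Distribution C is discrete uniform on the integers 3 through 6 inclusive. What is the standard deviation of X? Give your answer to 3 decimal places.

4.162

Per component, A: μ=-1.3, E[X²]=11.93; B: μ=6, E[X²]=46; C: μ=4.5, E[X²]=21.5.
E[X] = 0.27·-1.3 + 0.48·6 + 0.25·4.5 = 3.654.
E[X²] = 0.27·11.93 + 0.48·46 + 0.25·21.5 = 30.6761.
Var(X) = E[X²] − (E[X])² = 30.6761 − 13.3517 = 17.3244.
SD(X) = √17.3244 = 4.16226.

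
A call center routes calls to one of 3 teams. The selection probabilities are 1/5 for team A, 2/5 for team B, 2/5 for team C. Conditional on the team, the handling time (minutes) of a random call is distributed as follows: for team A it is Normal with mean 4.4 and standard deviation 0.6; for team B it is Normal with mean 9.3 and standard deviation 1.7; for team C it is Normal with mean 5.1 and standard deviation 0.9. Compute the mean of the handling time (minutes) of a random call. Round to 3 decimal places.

Component means — A: 4.4; B: 9.3; C: 5.1.
E[X] = 0.2·4.4 + 0.4·9.3 + 0.4·5.1 = 6.64.

6.640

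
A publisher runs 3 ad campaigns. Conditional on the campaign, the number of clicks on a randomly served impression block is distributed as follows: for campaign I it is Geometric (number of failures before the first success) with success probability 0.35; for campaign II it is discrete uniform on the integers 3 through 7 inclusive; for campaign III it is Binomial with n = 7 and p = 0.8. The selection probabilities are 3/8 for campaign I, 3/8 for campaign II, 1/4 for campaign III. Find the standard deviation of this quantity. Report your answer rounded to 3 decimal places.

2.399

Per component, I: μ=1.85714, E[X²]=8.7551; II: μ=5, E[X²]=27; III: μ=5.6, E[X²]=32.48.
E[X] = 0.375·1.85714 + 0.375·5 + 0.25·5.6 = 3.97143.
E[X²] = 0.375·8.7551 + 0.375·27 + 0.25·32.48 = 21.5282.
Var(X) = E[X²] − (E[X])² = 21.5282 − 15.7722 = 5.75592.
SD(X) = √5.75592 = 2.39915.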